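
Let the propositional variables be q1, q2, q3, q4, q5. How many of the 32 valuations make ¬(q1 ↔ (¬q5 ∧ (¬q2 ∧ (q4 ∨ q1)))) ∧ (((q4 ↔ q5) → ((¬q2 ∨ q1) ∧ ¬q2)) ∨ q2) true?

14

Initial set: {(¬(q1 ↔ (¬q5 ∧ (¬q2 ∧ (q4 ∨ q1)))) ∧ (((q4 ↔ q5) → ((¬q2 ∨ q1) ∧ ¬q2)) ∨ q2))}.
(¬(q1 ↔ (¬q5 ∧ (¬q2 ∧ (q4 ∨ q1)))) ∧ (((q4 ↔ q5) → ((¬q2 ∨ q1) ∧ ¬q2)) ∨ q2)): α-rule — add ¬(q1 ↔ (¬q5 ∧ (¬q2 ∧ (q4 ∨ q1)))), (((q4 ↔ q5) → ((¬q2 ∨ q1) ∧ ¬q2)) ∨ q2).
¬(q1 ↔ (¬q5 ∧ (¬q2 ∧ (q4 ∨ q1)))): β-rule — branch into q1, ¬(¬q5 ∧ (¬q2 ∧ (q4 ∨ q1)))  //  ¬q1, (¬q5 ∧ (¬q2 ∧ (q4 ∨ q1))).
  branch 1 (add q1, ¬(¬q5 ∧ (¬q2 ∧ (q4 ∨ q1)))):
    (((q4 ↔ q5) → ((¬q2 ∨ q1) ∧ ¬q2)) ∨ q2): β-rule — branch into ((q4 ↔ q5) → ((¬q2 ∨ q1) ∧ ¬q2))  //  q2.
      branch 1.1 (add ((q4 ↔ q5) → ((¬q2 ∨ q1) ∧ ¬q2))):
        ¬(¬q5 ∧ (¬q2 ∧ (q4 ∨ q1))): β-rule — branch into ¬¬q5  //  ¬(¬q2 ∧ (q4 ∨ q1)).
          branch 1.1.1 (add ¬¬q5):
            ((q4 ↔ q5) → ((¬q2 ∨ q1) ∧ ¬q2)): β-rule — branch into ¬(q4 ↔ q5)  //  ((¬q2 ∨ q1) ∧ ¬q2).
              branch 1.1.1.1 (add ¬(q4 ↔ q5)):
                ¬(q4 ↔ q5): β-rule — branch into q4, ¬q5  //  ¬q4, q5.
                  branch 1.1.1.1.1 (add q4, ¬q5):
                    × closes — contains both q5 and ¬q5.
                  branch 1.1.1.1.2 (add ¬q4, q5):
                    ○ open, literals {q1=T, q4=F, q5=T}.
              branch 1.1.1.2 (add ((¬q2 ∨ q1) ∧ ¬q2)):
                ((¬q2 ∨ q1) ∧ ¬q2): α-rule — add (¬q2 ∨ q1), ¬q2.
                (¬q2 ∨ q1): β-rule — branch into ¬q2  //  q1.
                  branch 1.1.1.2.1 (add ¬q2):
                    ○ open, literals {q1=T, q2=F, q5=T}.
                  branch 1.1.1.2.2 (add q1):
                    ○ open, literals {q1=T, q2=F, q5=T}.
          branch 1.1.2 (add ¬(¬q2 ∧ (q4 ∨ q1))):
            ((q4 ↔ q5) → ((¬q2 ∨ q1) ∧ ¬q2)): β-rule — branch into ¬(q4 ↔ q5)  //  ((¬q2 ∨ q1) ∧ ¬q2).
              branch 1.1.2.1 (add ¬(q4 ↔ q5)):
                ¬(¬q2 ∧ (q4 ∨ q1)): β-rule — branch into ¬¬q2  //  ¬(q4 ∨ q1).
                  branch 1.1.2.1.1 (add ¬¬q2):
                    ¬(q4 ↔ q5): β-rule — branch into q4, ¬q5  //  ¬q4, q5.
                      branch 1.1.2.1.1.1 (add q4, ¬q5):
                        ○ open, literals {q1=T, q2=T, q4=T, q5=F}.
                      branch 1.1.2.1.1.2 (add ¬q4, q5):
                        ○ open, literals {q1=T, q2=T, q4=F, q5=T}.
                  branch 1.1.2.1.2 (add ¬(q4 ∨ q1)):
                    ¬(q4 ∨ q1): α-rule — add ¬q4, ¬q1.
                    × closes — contains both q1 and ¬q1.
              branch 1.1.2.2 (add ((¬q2 ∨ q1) ∧ ¬q2)):
                ((¬q2 ∨ q1) ∧ ¬q2): α-rule — add (¬q2 ∨ q1), ¬q2.
                ¬(¬q2 ∧ (q4 ∨ q1)): β-rule — branch into ¬¬q2  //  ¬(q4 ∨ q1).
                  branch 1.1.2.2.1 (add ¬¬q2):
                    × closes — contains both q2 and ¬q2.
                  branch 1.1.2.2.2 (add ¬(q4 ∨ q1)):
                    ¬(q4 ∨ q1): α-rule — add ¬q4, ¬q1.
                    × closes — contains both q1 and ¬q1.
      branch 1.2 (add q2):
        ¬(¬q5 ∧ (¬q2 ∧ (q4 ∨ q1))): β-rule — branch into ¬¬q5  //  ¬(¬q2 ∧ (q4 ∨ q1)).
          branch 1.2.1 (add ¬¬q5):
            ○ open, literals {q1=T, q2=T, q5=T}.
          branch 1.2.2 (add ¬(¬q2 ∧ (q4 ∨ q1))):
            ¬(¬q2 ∧ (q4 ∨ q1)): β-rule — branch into ¬¬q2  //  ¬(q4 ∨ q1).
              branch 1.2.2.1 (add ¬¬q2):
                ○ open, literals {q1=T, q2=T}.
              branch 1.2.2.2 (add ¬(q4 ∨ q1)):
                ¬(q4 ∨ q1): α-rule — add ¬q4, ¬q1.
                × closes — contains both q1 and ¬q1.
  branch 2 (add ¬q1, (¬q5 ∧ (¬q2 ∧ (q4 ∨ q1)))):
    (¬q5 ∧ (¬q2 ∧ (q4 ∨ q1))): α-rule — add ¬q5, (¬q2 ∧ (q4 ∨ q1)).
    (¬q2 ∧ (q4 ∨ q1)): α-rule — add ¬q2, (q4 ∨ q1).
    (((q4 ↔ q5) → ((¬q2 ∨ q1) ∧ ¬q2)) ∨ q2): β-rule — branch into ((q4 ↔ q5) → ((¬q2 ∨ q1) ∧ ¬q2))  //  q2.
      branch 2.1 (add ((q4 ↔ q5) → ((¬q2 ∨ q1) ∧ ¬q2))):
        (q4 ∨ q1): β-rule — branch into q4  //  q1.
          branch 2.1.1 (add q4):
            ((q4 ↔ q5) → ((¬q2 ∨ q1) ∧ ¬q2)): β-rule — branch into ¬(q4 ↔ q5)  //  ((¬q2 ∨ q1) ∧ ¬q2).
              branch 2.1.1.1 (add ¬(q4 ↔ q5)):
                ¬(q4 ↔ q5): β-rule — branch into q4, ¬q5  //  ¬q4, q5.
                  branch 2.1.1.1.1 (add q4, ¬q5):
                    ○ open, literals {q1=F, q2=F, q4=T, q5=F}.
                  branch 2.1.1.1.2 (add ¬q4, q5):
                    × closes — contains both q4 and ¬q4.
              branch 2.1.1.2 (add ((¬q2 ∨ q1) ∧ ¬q2)):
                ((¬q2 ∨ q1) ∧ ¬q2): α-rule — add (¬q2 ∨ q1), ¬q2.
                (¬q2 ∨ q1): β-rule — branch into ¬q2  //  q1.
                  branch 2.1.1.2.1 (add ¬q2):
                    ○ open, literals {q1=F, q2=F, q4=T, q5=F}.
                  branch 2.1.1.2.2 (add q1):
                    × closes — contains both q1 and ¬q1.
          branch 2.1.2 (add q1):
            × closes — contains both q1 and ¬q1.
      branch 2.2 (add q2):
        × closes — contains both q2 and ¬q2.
9 branches closed, 9 open.
Each open branch fixes some atoms; the unmentioned ones are free. Counting distinct full assignments: branch {q1=T, q4=F, q5=T} (q2, q3) contributes 4 new; branch {q1=T, q2=F, q5=T} (q3, q4) contributes 2 new; branch {q1=T, q2=F, q5=T} (q3, q4) contributes 0 new; branch {q1=T, q2=T, q4=T, q5=F} (q3) contributes 2 new; branch {q1=T, q2=T, q4=F, q5=T} (q3) contributes 0 new; branch {q1=T, q2=T, q5=T} (q3, q4) contributes 2 new; branch {q1=T, q2=T} (q3, q4, q5) contributes 2 new; branch {q1=F, q2=F, q4=T, q5=F} (q3) contributes 2 new; branch {q1=F, q2=F, q4=T, q5=F} (q3) contributes 0 new. Total: 14.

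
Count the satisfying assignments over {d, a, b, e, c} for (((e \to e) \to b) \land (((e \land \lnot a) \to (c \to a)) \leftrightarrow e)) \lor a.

Initial set: {((((e \to e) \to b) \land (((e \land \lnot a) \to (c \to a)) \leftrightarrow e)) \lor a)}.
((((e \to e) \to b) \land (((e \land \lnot a) \to (c \to a)) \leftrightarrow e)) \lor a): β-rule — branch into (((e \to e) \to b) \land (((e \land \lnot a) \to (c \to a)) \leftrightarrow e))  //  a.
  branch 1 (add (((e \to e) \to b) \land (((e \land \lnot a) \to (c \to a)) \leftrightarrow e))):
    (((e \to e) \to b) \land (((e \land \lnot a) \to (c \to a)) \leftrightarrow e)): α-rule — add ((e \to e) \to b), (((e \land \lnot a) \to (c \to a)) \leftrightarrow e).
    ((e \to e) \to b): β-rule — branch into \lnot (e \to e)  //  b.
      branch 1.1 (add \lnot (e \to e)):
        \lnot (e \to e): α-rule — add e, \lnot e.
        × closes — contains both e and \lnot e.
      branch 1.2 (add b):
        (((e \land \lnot a) \to (c \to a)) \leftrightarrow e): β-rule — branch into ((e \land \lnot a) \to (c \to a)), e  //  \lnot ((e \land \lnot a) \to (c \to a)), \lnot e.
          branch 1.2.1 (add ((e \land \lnot a) \to (c \to a)), e):
            ((e \land \lnot a) \to (c \to a)): β-rule — branch into \lnot (e \land \lnot a)  //  (c \to a).
              branch 1.2.1.1 (add \lnot (e \land \lnot a)):
                \lnot (e \land \lnot a): β-rule — branch into \lnot e  //  \lnot \lnot a.
                  branch 1.2.1.1.1 (add \lnot e):
                    × closes — contains both e and \lnot e.
                  branch 1.2.1.1.2 (add \lnot \lnot a):
                    ○ open, literals {a=true, b=true, e=true}.
              branch 1.2.1.2 (add (c \to a)):
                (c \to a): β-rule — branch into \lnot c  //  a.
                  branch 1.2.1.2.1 (add \lnot c):
                    ○ open, literals {b=true, c=false, e=true}.
                  branch 1.2.1.2.2 (add a):
                    ○ open, literals {a=true, b=true, e=true}.
          branch 1.2.2 (add \lnot ((e \land \lnot a) \to (c \to a)), \lnot e):
            \lnot ((e \land \lnot a) \to (c \to a)): α-rule — add (e \land \lnot a), \lnot (c \to a).
            (e \land \lnot a): α-rule — add e, \lnot a.
            × closes — contains both e and \lnot e.
  branch 2 (add a):
    ○ open, literals {a=true}.
3 branches closed, 4 open.
Each open branch fixes some atoms; the unmentioned ones are free. Counting distinct full assignments: branch {a=true, b=true, e=true} (d, c) contributes 4 new; branch {b=true, c=false, e=true} (d, a) contributes 2 new; branch {a=true, b=true, e=true} (d, c) contributes 0 new; branch {a=true} (d, b, e, c) contributes 12 new. Total: 18.

18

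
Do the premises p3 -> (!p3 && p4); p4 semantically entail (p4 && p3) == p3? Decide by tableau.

Yes

Initial set: {T (p3 -> (!p3 && p4)); T p4; F ((p4 && p3) == p3)}.
T (p3 -> (!p3 && p4)): β-rule — branch into F p3  //  T (!p3 && p4).
  branch 1 (add F p3):
    F ((p4 && p3) == p3): β-rule — branch into T (p4 && p3), F p3  //  F (p4 && p3), T p3.
      branch 1.1 (add T (p4 && p3), F p3):
        T (p4 && p3): α-rule — add T p4, T p3.
        × closes — contains both p3 and !p3.
      branch 1.2 (add F (p4 && p3), T p3):
        × closes — contains both p3 and !p3.
  branch 2 (add T (!p3 && p4)):
    T (!p3 && p4): α-rule — add T !p3, T p4.
    F ((p4 && p3) == p3): β-rule — branch into T (p4 && p3), F p3  //  F (p4 && p3), T p3.
      branch 2.1 (add T (p4 && p3), F p3):
        T (p4 && p3): α-rule — add T p4, T p3.
        × closes — contains both p3 and !p3.
      branch 2.2 (add F (p4 && p3), T p3):
        × closes — contains both p3 and !p3.
All 4 branches close.
Every branch closed, so the premises entail the conclusion.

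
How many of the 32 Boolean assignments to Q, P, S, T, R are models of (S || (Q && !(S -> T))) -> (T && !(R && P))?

Initial set: {T ((S || (Q && !(S -> T))) -> (T && !(R && P)))}.
T ((S || (Q && !(S -> T))) -> (T && !(R && P))): β-rule — branch into F (S || (Q && !(S -> T)))  //  T (T && !(R && P)).
  branch 1 (add F (S || (Q && !(S -> T)))):
    F (S || (Q && !(S -> T))): α-rule — add F S, F (Q && !(S -> T)).
    F (Q && !(S -> T)): β-rule — branch into F Q  //  F !(S -> T).
      branch 1.1 (add F Q):
        ○ open, literals {Q=false, S=false}.
      branch 1.2 (add F !(S -> T)):
        F !(S -> T): β-rule — branch into F S  //  T T.
          branch 1.2.1 (add F S):
            ○ open, literals {S=false}.
          branch 1.2.2 (add T T):
            ○ open, literals {S=false, T=true}.
  branch 2 (add T (T && !(R && P))):
    T (T && !(R && P)): α-rule — add T T, T !(R && P).
    T !(R && P): β-rule — branch into F R  //  F P.
      branch 2.1 (add F R):
        ○ open, literals {R=false, T=true}.
      branch 2.2 (add F P):
        ○ open, literals {P=false, T=true}.
0 branches closed, 5 open.
Each open branch fixes some atoms; the unmentioned ones are free. Counting distinct full assignments: branch {Q=false, S=false} (P, T, R) contributes 8 new; branch {S=false} (Q, P, T, R) contributes 8 new; branch {S=false, T=true} (Q, P, R) contributes 0 new; branch {R=false, T=true} (Q, P, S) contributes 4 new; branch {P=false, T=true} (Q, S, R) contributes 2 new. Total: 22.

22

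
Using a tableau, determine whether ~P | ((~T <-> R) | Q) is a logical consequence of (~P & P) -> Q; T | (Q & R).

Initial set: {((~P & P) -> Q); (T | (Q & R)); ~(~P | ((~T <-> R) | Q))}.
~(~P | ((~T <-> R) | Q)): α-rule — add ~~P, ~((~T <-> R) | Q).
~((~T <-> R) | Q): α-rule — add ~(~T <-> R), ~Q.
((~P & P) -> Q): β-rule — branch into ~(~P & P)  //  Q.
  branch 1 (add ~(~P & P)):
    (T | (Q & R)): β-rule — branch into T  //  (Q & R).
      branch 1.1 (add T):
        ~(~T <-> R): β-rule — branch into ~T, ~R  //  ~~T, R.
          branch 1.1.1 (add ~T, ~R):
            × closes — contains both T and ~T.
          branch 1.1.2 (add ~~T, R):
            ~(~P & P): β-rule — branch into ~~P  //  ~P.
              branch 1.1.2.1 (add ~~P):
                ○ open, literals {P=true, Q=false, R=true, T=true}.
              branch 1.1.2.2 (add ~P):
                × closes — contains both P and ~P.
      branch 1.2 (add (Q & R)):
        (Q & R): α-rule — add Q, R.
        × closes — contains both Q and ~Q.
  branch 2 (add Q):
    × closes — contains both Q and ~Q.
4 branches closed, 1 open.
An open branch gives a countermodel: P=true, Q=false, R=true, T=true (unmentioned atoms arbitrary); the premises hold there but the conclusion fails.

No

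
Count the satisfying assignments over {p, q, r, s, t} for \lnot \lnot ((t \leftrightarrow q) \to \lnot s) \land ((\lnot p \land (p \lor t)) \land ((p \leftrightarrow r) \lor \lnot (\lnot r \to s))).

Initial set: {(\lnot \lnot ((t \leftrightarrow q) \to \lnot s) \land ((\lnot p \land (p \lor t)) \land ((p \leftrightarrow r) \lor \lnot (\lnot r \to s))))}.
(\lnot \lnot ((t \leftrightarrow q) \to \lnot s) \land ((\lnot p \land (p \lor t)) \land ((p \leftrightarrow r) \lor \lnot (\lnot r \to s)))): α-rule — add \lnot \lnot ((t \leftrightarrow q) \to \lnot s), ((\lnot p \land (p \lor t)) \land ((p \leftrightarrow r) \lor \lnot (\lnot r \to s))).
\lnot \lnot ((t \leftrightarrow q) \to \lnot s): drop double negation, giving ((t \leftrightarrow q) \to \lnot s).
((\lnot p \land (p \lor t)) \land ((p \leftrightarrow r) \lor \lnot (\lnot r \to s))): α-rule — add (\lnot p \land (p \lor t)), ((p \leftrightarrow r) \lor \lnot (\lnot r \to s)).
(\lnot p \land (p \lor t)): α-rule — add \lnot p, (p \lor t).
((t \leftrightarrow q) \to \lnot s): β-rule — branch into \lnot (t \leftrightarrow q)  //  \lnot s.
  branch 1 (add \lnot (t \leftrightarrow q)):
    ((p \leftrightarrow r) \lor \lnot (\lnot r \to s)): β-rule — branch into (p \leftrightarrow r)  //  \lnot (\lnot r \to s).
      branch 1.1 (add (p \leftrightarrow r)):
        (p \lor t): β-rule — branch into p  //  t.
          branch 1.1.1 (add p):
            × closes — contains both p and \lnot p.
          branch 1.1.2 (add t):
            \lnot (t \leftrightarrow q): β-rule — branch into t, \lnot q  //  \lnot t, q.
              branch 1.1.2.1 (add t, \lnot q):
                (p \leftrightarrow r): β-rule — branch into p, r  //  \lnot p, \lnot r.
                  branch 1.1.2.1.1 (add p, r):
                    × closes — contains both p and \lnot p.
                  branch 1.1.2.1.2 (add \lnot p, \lnot r):
                    ○ open, literals {p=false, q=false, r=false, t=true}.
              branch 1.1.2.2 (add \lnot t, q):
                × closes — contains both t and \lnot t.
      branch 1.2 (add \lnot (\lnot r \to s)):
        \lnot (\lnot r \to s): α-rule — add \lnot r, \lnot s.
        (p \lor t): β-rule — branch into p  //  t.
          branch 1.2.1 (add p):
            × closes — contains both p and \lnot p.
          branch 1.2.2 (add t):
            \lnot (t \leftrightarrow q): β-rule — branch into t, \lnot q  //  \lnot t, q.
              branch 1.2.2.1 (add t, \lnot q):
                ○ open, literals {p=false, q=false, r=false, s=false, t=true}.
              branch 1.2.2.2 (add \lnot t, q):
                × closes — contains both t and \lnot t.
  branch 2 (add \lnot s):
    ((p \leftrightarrow r) \lor \lnot (\lnot r \to s)): β-rule — branch into (p \leftrightarrow r)  //  \lnot (\lnot r \to s).
      branch 2.1 (add (p \leftrightarrow r)):
        (p \lor t): β-rule — branch into p  //  t.
          branch 2.1.1 (add p):
            × closes — contains both p and \lnot p.
          branch 2.1.2 (add t):
            (p \leftrightarrow r): β-rule — branch into p, r  //  \lnot p, \lnot r.
              branch 2.1.2.1 (add p, r):
                × closes — contains both p and \lnot p.
              branch 2.1.2.2 (add \lnot p, \lnot r):
                ○ open, literals {p=false, r=false, s=false, t=true}.
      branch 2.2 (add \lnot (\lnot r \to s)):
        \lnot (\lnot r \to s): α-rule — add \lnot r, \lnot s.
        (p \lor t): β-rule — branch into p  //  t.
          branch 2.2.1 (add p):
            × closes — contains both p and \lnot p.
          branch 2.2.2 (add t):
            ○ open, literals {p=false, r=false, s=false, t=true}.
8 branches closed, 4 open.
Each open branch fixes some atoms; the unmentioned ones are free. Counting distinct full assignments: branch {p=false, q=false, r=false, t=true} (s) contributes 2 new; branch {p=false, q=false, r=false, s=false, t=true} (none free) contributes 0 new; branch {p=false, r=false, s=false, t=true} (q) contributes 1 new; branch {p=false, r=false, s=false, t=true} (q) contributes 0 new. Total: 3.

3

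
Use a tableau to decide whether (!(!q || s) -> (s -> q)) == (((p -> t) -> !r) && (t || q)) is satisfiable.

Initial set: {T ((!(!q || s) -> (s -> q)) == (((p -> t) -> !r) && (t || q)))}.
T ((!(!q || s) -> (s -> q)) == (((p -> t) -> !r) && (t || q))): β-rule — branch into T (!(!q || s) -> (s -> q)), T (((p -> t) -> !r) && (t || q))  //  F (!(!q || s) -> (s -> q)), F (((p -> t) -> !r) && (t || q)).
  branch 1 (add T (!(!q || s) -> (s -> q)), T (((p -> t) -> !r) && (t || q))):
    T (((p -> t) -> !r) && (t || q)): α-rule — add T ((p -> t) -> !r), T (t || q).
    T (!(!q || s) -> (s -> q)): β-rule — branch into F !(!q || s)  //  T (s -> q).
      branch 1.1 (add F !(!q || s)):
        T ((p -> t) -> !r): β-rule — branch into F (p -> t)  //  T !r.
          branch 1.1.1 (add F (p -> t)):
            F (p -> t): α-rule — add T p, F t.
            T (t || q): β-rule — branch into T t  //  T q.
              branch 1.1.1.1 (add T t):
                × closes — contains both t and !t.
              branch 1.1.1.2 (add T q):
                F !(!q || s): β-rule — branch into T !q  //  T s.
                  branch 1.1.1.2.1 (add T !q):
                    × closes — contains both q and !q.
                  branch 1.1.1.2.2 (add T s):
                    ○ open, literals {p=1, q=1, s=1, t=0}.
          branch 1.1.2 (add T !r):
            T (t || q): β-rule — branch into T t  //  T q.
              branch 1.1.2.1 (add T t):
                F !(!q || s): β-rule — branch into T !q  //  T s.
                  branch 1.1.2.1.1 (add T !q):
                    ○ open, literals {q=0, r=0, t=1}.
                  branch 1.1.2.1.2 (add T s):
                    ○ open, literals {r=0, s=1, t=1}.
              branch 1.1.2.2 (add T q):
                F !(!q || s): β-rule — branch into T !q  //  T s.
                  branch 1.1.2.2.1 (add T !q):
                    × closes — contains both q and !q.
                  branch 1.1.2.2.2 (add T s):
                    ○ open, literals {q=1, r=0, s=1}.
      branch 1.2 (add T (s -> q)):
        T ((p -> t) -> !r): β-rule — branch into F (p -> t)  //  T !r.
          branch 1.2.1 (add F (p -> t)):
            F (p -> t): α-rule — add T p, F t.
            T (t || q): β-rule — branch into T t  //  T q.
              branch 1.2.1.1 (add T t):
                × closes — contains both t and !t.
              branch 1.2.1.2 (add T q):
                T (s -> q): β-rule — branch into F s  //  T q.
                  branch 1.2.1.2.1 (add F s):
                    ○ open, literals {p=1, q=1, s=0, t=0}.
                  branch 1.2.1.2.2 (add T q):
                    ○ open, literals {p=1, q=1, t=0}.
          branch 1.2.2 (add T !r):
            T (t || q): β-rule — branch into T t  //  T q.
              branch 1.2.2.1 (add T t):
                T (s -> q): β-rule — branch into F s  //  T q.
                  branch 1.2.2.1.1 (add F s):
                    ○ open, literals {r=0, s=0, t=1}.
                  branch 1.2.2.1.2 (add T q):
                    ○ open, literals {q=1, r=0, t=1}.
              branch 1.2.2.2 (add T q):
                T (s -> q): β-rule — branch into F s  //  T q.
                  branch 1.2.2.2.1 (add F s):
                    ○ open, literals {q=1, r=0, s=0}.
                  branch 1.2.2.2.2 (add T q):
                    ○ open, literals {q=1, r=0}.
  branch 2 (add F (!(!q || s) -> (s -> q)), F (((p -> t) -> !r) && (t || q))):
    F (!(!q || s) -> (s -> q)): α-rule — add T !(!q || s), F (s -> q).
    T !(!q || s): α-rule — add F !q, F s.
    F (s -> q): α-rule — add T s, F q.
    × closes — contains both s and !s.
5 branches closed, 10 open.
An open branch gives a satisfying assignment: p=1, q=1, s=1, t=0.

Satisfiable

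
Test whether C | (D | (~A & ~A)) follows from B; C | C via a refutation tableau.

Initial set: {B; (C | C); ~(C | (D | (~A & ~A)))}.
~(C | (D | (~A & ~A))): α-rule — add ~C, ~(D | (~A & ~A)).
~(D | (~A & ~A)): α-rule — add ~D, ~(~A & ~A).
(C | C): β-rule — branch into C  //  C.
  branch 1 (add C):
    × closes — contains both C and ~C.
  branch 2 (add C):
    × closes — contains both C and ~C.
All 2 branches close.
Every branch closed, so the premises entail the conclusion.

Yes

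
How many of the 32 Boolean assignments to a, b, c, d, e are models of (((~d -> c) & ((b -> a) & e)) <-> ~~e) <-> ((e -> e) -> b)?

Initial set: {((((~d -> c) & ((b -> a) & e)) <-> ~~e) <-> ((e -> e) -> b))}.
((((~d -> c) & ((b -> a) & e)) <-> ~~e) <-> ((e -> e) -> b)): β-rule — branch into (((~d -> c) & ((b -> a) & e)) <-> ~~e), ((e -> e) -> b)  //  ~(((~d -> c) & ((b -> a) & e)) <-> ~~e), ~((e -> e) -> b).
  branch 1 (add (((~d -> c) & ((b -> a) & e)) <-> ~~e), ((e -> e) -> b)):
    (((~d -> c) & ((b -> a) & e)) <-> ~~e): β-rule — branch into ((~d -> c) & ((b -> a) & e)), ~~e  //  ~((~d -> c) & ((b -> a) & e)), ~~~e.
      branch 1.1 (add ((~d -> c) & ((b -> a) & e)), ~~e):
        ((~d -> c) & ((b -> a) & e)): α-rule — add (~d -> c), ((b -> a) & e).
        ~~e: drop double negation, giving e.
        ((b -> a) & e): α-rule — add (b -> a), e.
        ((e -> e) -> b): β-rule — branch into ~(e -> e)  //  b.
          branch 1.1.1 (add ~(e -> e)):
            ~(e -> e): α-rule — add e, ~e.
            × closes — contains both e and ~e.
          branch 1.1.2 (add b):
            (~d -> c): β-rule — branch into ~~d  //  c.
              branch 1.1.2.1 (add ~~d):
                (b -> a): β-rule — branch into ~b  //  a.
                  branch 1.1.2.1.1 (add ~b):
                    × closes — contains both b and ~b.
                  branch 1.1.2.1.2 (add a):
                    ○ open, literals {a=T, b=T, d=T, e=T}.
              branch 1.1.2.2 (add c):
                (b -> a): β-rule — branch into ~b  //  a.
                  branch 1.1.2.2.1 (add ~b):
                    × closes — contains both b and ~b.
                  branch 1.1.2.2.2 (add a):
                    ○ open, literals {a=T, b=T, c=T, e=T}.
      branch 1.2 (add ~((~d -> c) & ((b -> a) & e)), ~~~e):
        ~~~e: drop double negation, giving ~e.
        ((e -> e) -> b): β-rule — branch into ~(e -> e)  //  b.
          branch 1.2.1 (add ~(e -> e)):
            ~(e -> e): α-rule — add e, ~e.
            × closes — contains both e and ~e.
          branch 1.2.2 (add b):
            ~((~d -> c) & ((b -> a) & e)): β-rule — branch into ~(~d -> c)  //  ~((b -> a) & e).
              branch 1.2.2.1 (add ~(~d -> c)):
                ~(~d -> c): α-rule — add ~d, ~c.
                ○ open, literals {b=T, c=F, d=F, e=F}.
              branch 1.2.2.2 (add ~((b -> a) & e)):
                ~((b -> a) & e): β-rule — branch into ~(b -> a)  //  ~e.
                  branch 1.2.2.2.1 (add ~(b -> a)):
                    ~(b -> a): α-rule — add b, ~a.
                    ○ open, literals {a=F, b=T, e=F}.
                  branch 1.2.2.2.2 (add ~e):
                    ○ open, literals {b=T, e=F}.
  branch 2 (add ~(((~d -> c) & ((b -> a) & e)) <-> ~~e), ~((e -> e) -> b)):
    ~((e -> e) -> b): α-rule — add (e -> e), ~b.
    ~(((~d -> c) & ((b -> a) & e)) <-> ~~e): β-rule — branch into ((~d -> c) & ((b -> a) & e)), ~~~e  //  ~((~d -> c) & ((b -> a) & e)), ~~e.
      branch 2.1 (add ((~d -> c) & ((b -> a) & e)), ~~~e):
        ((~d -> c) & ((b -> a) & e)): α-rule — add (~d -> c), ((b -> a) & e).
        ~~~e: drop double negation, giving ~e.
        ((b -> a) & e): α-rule — add (b -> a), e.
        × closes — contains both e and ~e.
      branch 2.2 (add ~((~d -> c) & ((b -> a) & e)), ~~e):
        ~~e: drop double negation, giving e.
        (e -> e): β-rule — branch into ~e  //  e.
          branch 2.2.1 (add ~e):
            × closes — contains both e and ~e.
          branch 2.2.2 (add e):
            ~((~d -> c) & ((b -> a) & e)): β-rule — branch into ~(~d -> c)  //  ~((b -> a) & e).
              branch 2.2.2.1 (add ~(~d -> c)):
                ~(~d -> c): α-rule — add ~d, ~c.
                ○ open, literals {b=F, c=F, d=F, e=T}.
              branch 2.2.2.2 (add ~((b -> a) & e)):
                ~((b -> a) & e): β-rule — branch into ~(b -> a)  //  ~e.
                  branch 2.2.2.2.1 (add ~(b -> a)):
                    ~(b -> a): α-rule — add b, ~a.
                    × closes — contains both b and ~b.
                  branch 2.2.2.2.2 (add ~e):
                    × closes — contains both e and ~e.
8 branches closed, 6 open.
Each open branch fixes some atoms; the unmentioned ones are free. Counting distinct full assignments: branch {a=T, b=T, d=T, e=T} (c) contributes 2 new; branch {a=T, b=T, c=T, e=T} (d) contributes 1 new; branch {b=T, c=F, d=F, e=F} (a) contributes 2 new; branch {a=F, b=T, e=F} (c, d) contributes 3 new; branch {b=T, e=F} (a, c, d) contributes 3 new; branch {b=F, c=F, d=F, e=T} (a) contributes 2 new. Total: 13.

13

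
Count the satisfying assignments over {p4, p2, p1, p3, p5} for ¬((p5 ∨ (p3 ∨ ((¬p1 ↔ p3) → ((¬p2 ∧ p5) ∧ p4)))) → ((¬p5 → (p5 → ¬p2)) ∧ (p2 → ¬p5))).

8

Initial set: {T ¬((p5 ∨ (p3 ∨ ((¬p1 ↔ p3) → ((¬p2 ∧ p5) ∧ p4)))) → ((¬p5 → (p5 → ¬p2)) ∧ (p2 → ¬p5)))}.
T ¬((p5 ∨ (p3 ∨ ((¬p1 ↔ p3) → ((¬p2 ∧ p5) ∧ p4)))) → ((¬p5 → (p5 → ¬p2)) ∧ (p2 → ¬p5))): α-rule — add T (p5 ∨ (p3 ∨ ((¬p1 ↔ p3) → ((¬p2 ∧ p5) ∧ p4)))), F ((¬p5 → (p5 → ¬p2)) ∧ (p2 → ¬p5)).
T (p5 ∨ (p3 ∨ ((¬p1 ↔ p3) → ((¬p2 ∧ p5) ∧ p4)))): β-rule — branch into T p5  //  T (p3 ∨ ((¬p1 ↔ p3) → ((¬p2 ∧ p5) ∧ p4))).
  branch 1 (add T p5):
    F ((¬p5 → (p5 → ¬p2)) ∧ (p2 → ¬p5)): β-rule — branch into F (¬p5 → (p5 → ¬p2))  //  F (p2 → ¬p5).
      branch 1.1 (add F (¬p5 → (p5 → ¬p2))):
        F (¬p5 → (p5 → ¬p2)): α-rule — add T ¬p5, F (p5 → ¬p2).
        × closes — contains both p5 and ¬p5.
      branch 1.2 (add F (p2 → ¬p5)):
        F (p2 → ¬p5): α-rule — add T p2, F ¬p5.
        ○ open, literals {p2=true, p5=true}.
  branch 2 (add T (p3 ∨ ((¬p1 ↔ p3) → ((¬p2 ∧ p5) ∧ p4)))):
    F ((¬p5 → (p5 → ¬p2)) ∧ (p2 → ¬p5)): β-rule — branch into F (¬p5 → (p5 → ¬p2))  //  F (p2 → ¬p5).
      branch 2.1 (add F (¬p5 → (p5 → ¬p2))):
        F (¬p5 → (p5 → ¬p2)): α-rule — add T ¬p5, F (p5 → ¬p2).
        F (p5 → ¬p2): α-rule — add T p5, F ¬p2.
        × closes — contains both p5 and ¬p5.
      branch 2.2 (add F (p2 → ¬p5)):
        F (p2 → ¬p5): α-rule — add T p2, F ¬p5.
        T (p3 ∨ ((¬p1 ↔ p3) → ((¬p2 ∧ p5) ∧ p4))): β-rule — branch into T p3  //  T ((¬p1 ↔ p3) → ((¬p2 ∧ p5) ∧ p4)).
          branch 2.2.1 (add T p3):
            ○ open, literals {p2=true, p3=true, p5=true}.
          branch 2.2.2 (add T ((¬p1 ↔ p3) → ((¬p2 ∧ p5) ∧ p4))):
            T ((¬p1 ↔ p3) → ((¬p2 ∧ p5) ∧ p4)): β-rule — branch into F (¬p1 ↔ p3)  //  T ((¬p2 ∧ p5) ∧ p4).
              branch 2.2.2.1 (add F (¬p1 ↔ p3)):
                F (¬p1 ↔ p3): β-rule — branch into T ¬p1, F p3  //  F ¬p1, T p3.
                  branch 2.2.2.1.1 (add T ¬p1, F p3):
                    ○ open, literals {p1=false, p2=true, p3=false, p5=true}.
                  branch 2.2.2.1.2 (add F ¬p1, T p3):
                    ○ open, literals {p1=true, p2=true, p3=true, p5=true}.
              branch 2.2.2.2 (add T ((¬p2 ∧ p5) ∧ p4)):
                T ((¬p2 ∧ p5) ∧ p4): α-rule — add T (¬p2 ∧ p5), T p4.
                T (¬p2 ∧ p5): α-rule — add T ¬p2, T p5.
                × closes — contains both p2 and ¬p2.
3 branches closed, 4 open.
Each open branch fixes some atoms; the unmentioned ones are free. Counting distinct full assignments: branch {p2=true, p5=true} (p4, p1, p3) contributes 8 new; branch {p2=true, p3=true, p5=true} (p4, p1) contributes 0 new; branch {p1=false, p2=true, p3=false, p5=true} (p4) contributes 0 new; branch {p1=true, p2=true, p3=true, p5=true} (p4) contributes 0 new. Total: 8.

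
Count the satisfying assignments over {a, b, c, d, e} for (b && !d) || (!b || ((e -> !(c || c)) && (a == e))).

Initial set: {((b && !d) || (!b || ((e -> !(c || c)) && (a == e))))}.
((b && !d) || (!b || ((e -> !(c || c)) && (a == e)))): β-rule — branch into (b && !d)  //  (!b || ((e -> !(c || c)) && (a == e))).
  branch 1 (add (b && !d)):
    (b && !d): α-rule — add b, !d.
    ○ open, literals {b=true, d=false}.
  branch 2 (add (!b || ((e -> !(c || c)) && (a == e)))):
    (!b || ((e -> !(c || c)) && (a == e))): β-rule — branch into !b  //  ((e -> !(c || c)) && (a == e)).
      branch 2.1 (add !b):
        ○ open, literals {b=false}.
      branch 2.2 (add ((e -> !(c || c)) && (a == e))):
        ((e -> !(c || c)) && (a == e)): α-rule — add (e -> !(c || c)), (a == e).
        (e -> !(c || c)): β-rule — branch into !e  //  !(c || c).
          branch 2.2.1 (add !e):
            (a == e): β-rule — branch into a, e  //  !a, !e.
              branch 2.2.1.1 (add a, e):
                × closes — contains both e and !e.
              branch 2.2.1.2 (add !a, !e):
                ○ open, literals {a=false, e=false}.
          branch 2.2.2 (add !(c || c)):
            !(c || c): α-rule — add !c, !c.
            (a == e): β-rule — branch into a, e  //  !a, !e.
              branch 2.2.2.1 (add a, e):
                ○ open, literals {a=true, c=false, e=true}.
              branch 2.2.2.2 (add !a, !e):
                ○ open, literals {a=false, c=false, e=false}.
1 branch closed, 5 open.
Each open branch fixes some atoms; the unmentioned ones are free. Counting distinct full assignments: branch {b=true, d=false} (a, c, e) contributes 8 new; branch {b=false} (a, c, d, e) contributes 16 new; branch {a=false, e=false} (b, c, d) contributes 2 new; branch {a=true, c=false, e=true} (b, d) contributes 1 new; branch {a=false, c=false, e=false} (b, d) contributes 0 new. Total: 27.

27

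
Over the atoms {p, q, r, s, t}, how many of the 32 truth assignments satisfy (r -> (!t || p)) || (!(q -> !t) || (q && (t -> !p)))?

Initial set: {((r -> (!t || p)) || (!(q -> !t) || (q && (t -> !p))))}.
((r -> (!t || p)) || (!(q -> !t) || (q && (t -> !p)))): β-rule — branch into (r -> (!t || p))  //  (!(q -> !t) || (q && (t -> !p))).
  branch 1 (add (r -> (!t || p))):
    (r -> (!t || p)): β-rule — branch into !r  //  (!t || p).
      branch 1.1 (add !r):
        ○ open, literals {r=0}.
      branch 1.2 (add (!t || p)):
        (!t || p): β-rule — branch into !t  //  p.
          branch 1.2.1 (add !t):
            ○ open, literals {t=0}.
          branch 1.2.2 (add p):
            ○ open, literals {p=1}.
  branch 2 (add (!(q -> !t) || (q && (t -> !p)))):
    (!(q -> !t) || (q && (t -> !p))): β-rule — branch into !(q -> !t)  //  (q && (t -> !p)).
      branch 2.1 (add !(q -> !t)):
        !(q -> !t): α-rule — add q, !!t.
        ○ open, literals {q=1, t=1}.
      branch 2.2 (add (q && (t -> !p))):
        (q && (t -> !p)): α-rule — add q, (t -> !p).
        (t -> !p): β-rule — branch into !t  //  !p.
          branch 2.2.1 (add !t):
            ○ open, literals {q=1, t=0}.
          branch 2.2.2 (add !p):
            ○ open, literals {p=0, q=1}.
0 branches closed, 6 open.
Each open branch fixes some atoms; the unmentioned ones are free. Counting distinct full assignments: branch {r=0} (p, q, s, t) contributes 16 new; branch {t=0} (p, q, r, s) contributes 8 new; branch {p=1} (q, r, s, t) contributes 4 new; branch {q=1, t=1} (p, r, s) contributes 2 new; branch {q=1, t=0} (p, r, s) contributes 0 new; branch {p=0, q=1} (r, s, t) contributes 0 new. Total: 30.

30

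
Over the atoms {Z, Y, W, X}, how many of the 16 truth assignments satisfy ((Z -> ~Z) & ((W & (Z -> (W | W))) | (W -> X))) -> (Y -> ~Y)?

Initial set: {(((Z -> ~Z) & ((W & (Z -> (W | W))) | (W -> X))) -> (Y -> ~Y))}.
(((Z -> ~Z) & ((W & (Z -> (W | W))) | (W -> X))) -> (Y -> ~Y)): β-rule — branch into ~((Z -> ~Z) & ((W & (Z -> (W | W))) | (W -> X)))  //  (Y -> ~Y).
  branch 1 (add ~((Z -> ~Z) & ((W & (Z -> (W | W))) | (W -> X)))):
    ~((Z -> ~Z) & ((W & (Z -> (W | W))) | (W -> X))): β-rule — branch into ~(Z -> ~Z)  //  ~((W & (Z -> (W | W))) | (W -> X)).
      branch 1.1 (add ~(Z -> ~Z)):
        ~(Z -> ~Z): α-rule — add Z, ~~Z.
        ○ open, literals {Z=T}.
      branch 1.2 (add ~((W & (Z -> (W | W))) | (W -> X))):
        ~((W & (Z -> (W | W))) | (W -> X)): α-rule — add ~(W & (Z -> (W | W))), ~(W -> X).
        ~(W -> X): α-rule — add W, ~X.
        ~(W & (Z -> (W | W))): β-rule — branch into ~W  //  ~(Z -> (W | W)).
          branch 1.2.1 (add ~W):
            × closes — contains both W and ~W.
          branch 1.2.2 (add ~(Z -> (W | W))):
            ~(Z -> (W | W)): α-rule — add Z, ~(W | W).
            ~(W | W): α-rule — add ~W, ~W.
            × closes — contains both W and ~W.
  branch 2 (add (Y -> ~Y)):
    (Y -> ~Y): β-rule — branch into ~Y  //  ~Y.
      branch 2.1 (add ~Y):
        ○ open, literals {Y=F}.
      branch 2.2 (add ~Y):
        ○ open, literals {Y=F}.
2 branches closed, 3 open.
Each open branch fixes some atoms; the unmentioned ones are free. Counting distinct full assignments: branch {Z=T} (Y, W, X) contributes 8 new; branch {Y=F} (Z, W, X) contributes 4 new; branch {Y=F} (Z, W, X) contributes 0 new. Total: 12.

12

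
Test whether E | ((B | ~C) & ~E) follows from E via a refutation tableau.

Yes

Initial set: {E; ~(E | ((B | ~C) & ~E))}.
~(E | ((B | ~C) & ~E)): α-rule — add ~E, ~((B | ~C) & ~E).
× closes — contains both E and ~E.
All 1 branch closes.
Every branch closed, so the premises entail the conclusion.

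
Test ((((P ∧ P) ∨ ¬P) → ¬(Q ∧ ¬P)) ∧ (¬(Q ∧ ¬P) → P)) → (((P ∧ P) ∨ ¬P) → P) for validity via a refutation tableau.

Assume the negation and expand:
Initial set: {¬(((((P ∧ P) ∨ ¬P) → ¬(Q ∧ ¬P)) ∧ (¬(Q ∧ ¬P) → P)) → (((P ∧ P) ∨ ¬P) → P))}.
¬(((((P ∧ P) ∨ ¬P) → ¬(Q ∧ ¬P)) ∧ (¬(Q ∧ ¬P) → P)) → (((P ∧ P) ∨ ¬P) → P)): α-rule — add ((((P ∧ P) ∨ ¬P) → ¬(Q ∧ ¬P)) ∧ (¬(Q ∧ ¬P) → P)), ¬(((P ∧ P) ∨ ¬P) → P).
((((P ∧ P) ∨ ¬P) → ¬(Q ∧ ¬P)) ∧ (¬(Q ∧ ¬P) → P)): α-rule — add (((P ∧ P) ∨ ¬P) → ¬(Q ∧ ¬P)), (¬(Q ∧ ¬P) → P).
¬(((P ∧ P) ∨ ¬P) → P): α-rule — add ((P ∧ P) ∨ ¬P), ¬P.
(((P ∧ P) ∨ ¬P) → ¬(Q ∧ ¬P)): β-rule — branch into ¬((P ∧ P) ∨ ¬P)  //  ¬(Q ∧ ¬P).
  branch 1 (add ¬((P ∧ P) ∨ ¬P)):
    ¬((P ∧ P) ∨ ¬P): α-rule — add ¬(P ∧ P), ¬¬P.
    × closes — contains both P and ¬P.
  branch 2 (add ¬(Q ∧ ¬P)):
    (¬(Q ∧ ¬P) → P): β-rule — branch into ¬¬(Q ∧ ¬P)  //  P.
      branch 2.1 (add ¬¬(Q ∧ ¬P)):
        ¬¬(Q ∧ ¬P): α-rule — add Q, ¬P.
        ((P ∧ P) ∨ ¬P): β-rule — branch into (P ∧ P)  //  ¬P.
          branch 2.1.1 (add (P ∧ P)):
            (P ∧ P): α-rule — add P, P.
            × closes — contains both P and ¬P.
          branch 2.1.2 (add ¬P):
            ¬(Q ∧ ¬P): β-rule — branch into ¬Q  //  ¬¬P.
              branch 2.1.2.1 (add ¬Q):
                × closes — contains both Q and ¬Q.
              branch 2.1.2.2 (add ¬¬P):
                × closes — contains both P and ¬P.
      branch 2.2 (add P):
        × closes — contains both P and ¬P.
All 5 branches close.
Every branch closed, so the negation is unsatisfiable and the formula is valid.

Valid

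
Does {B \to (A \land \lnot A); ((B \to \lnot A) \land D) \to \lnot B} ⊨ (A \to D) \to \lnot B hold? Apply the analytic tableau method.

Yes

Initial set: {(B \to (A \land \lnot A)); (((B \to \lnot A) \land D) \to \lnot B); \lnot ((A \to D) \to \lnot B)}.
\lnot ((A \to D) \to \lnot B): α-rule — add (A \to D), \lnot \lnot B.
(B \to (A \land \lnot A)): β-rule — branch into \lnot B  //  (A \land \lnot A).
  branch 1 (add \lnot B):
    × closes — contains both B and \lnot B.
  branch 2 (add (A \land \lnot A)):
    (A \land \lnot A): α-rule — add A, \lnot A.
    × closes — contains both A and \lnot A.
All 2 branches close.
Every branch closed, so the premises entail the conclusion.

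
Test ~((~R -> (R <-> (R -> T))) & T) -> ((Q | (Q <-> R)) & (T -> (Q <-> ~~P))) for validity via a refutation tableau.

Assume the negation and expand:
Initial set: {~(~((~R -> (R <-> (R -> T))) & T) -> ((Q | (Q <-> R)) & (T -> (Q <-> ~~P))))}.
~(~((~R -> (R <-> (R -> T))) & T) -> ((Q | (Q <-> R)) & (T -> (Q <-> ~~P)))): α-rule — add ~((~R -> (R <-> (R -> T))) & T), ~((Q | (Q <-> R)) & (T -> (Q <-> ~~P))).
~((~R -> (R <-> (R -> T))) & T): β-rule — branch into ~(~R -> (R <-> (R -> T)))  //  ~T.
  branch 1 (add ~(~R -> (R <-> (R -> T)))):
    ~(~R -> (R <-> (R -> T))): α-rule — add ~R, ~(R <-> (R -> T)).
    ~((Q | (Q <-> R)) & (T -> (Q <-> ~~P))): β-rule — branch into ~(Q | (Q <-> R))  //  ~(T -> (Q <-> ~~P)).
      branch 1.1 (add ~(Q | (Q <-> R))):
        ~(Q | (Q <-> R)): α-rule — add ~Q, ~(Q <-> R).
        ~(R <-> (R -> T)): β-rule — branch into R, ~(R -> T)  //  ~R, (R -> T).
          branch 1.1.1 (add R, ~(R -> T)):
            × closes — contains both R and ~R.
          branch 1.1.2 (add ~R, (R -> T)):
            ~(Q <-> R): β-rule — branch into Q, ~R  //  ~Q, R.
              branch 1.1.2.1 (add Q, ~R):
                × closes — contains both Q and ~Q.
              branch 1.1.2.2 (add ~Q, R):
                × closes — contains both R and ~R.
      branch 1.2 (add ~(T -> (Q <-> ~~P))):
        ~(T -> (Q <-> ~~P)): α-rule — add T, ~(Q <-> ~~P).
        ~(R <-> (R -> T)): β-rule — branch into R, ~(R -> T)  //  ~R, (R -> T).
          branch 1.2.1 (add R, ~(R -> T)):
            × closes — contains both R and ~R.
          branch 1.2.2 (add ~R, (R -> T)):
            ~(Q <-> ~~P): β-rule — branch into Q, ~~~P  //  ~Q, ~~P.
              branch 1.2.2.1 (add Q, ~~~P):
                ~~~P: drop double negation, giving ~P.
                (R -> T): β-rule — branch into ~R  //  T.
                  branch 1.2.2.1.1 (add ~R):
                    ○ open, literals {P=false, Q=true, R=false, T=true}.
                  branch 1.2.2.1.2 (add T):
                    ○ open, literals {P=false, Q=true, R=false, T=true}.
              branch 1.2.2.2 (add ~Q, ~~P):
                ~~P: drop double negation, giving P.
                (R -> T): β-rule — branch into ~R  //  T.
                  branch 1.2.2.2.1 (add ~R):
                    ○ open, literals {P=true, Q=false, R=false, T=true}.
                  branch 1.2.2.2.2 (add T):
                    ○ open, literals {P=true, Q=false, R=false, T=true}.
  branch 2 (add ~T):
    ~((Q | (Q <-> R)) & (T -> (Q <-> ~~P))): β-rule — branch into ~(Q | (Q <-> R))  //  ~(T -> (Q <-> ~~P)).
      branch 2.1 (add ~(Q | (Q <-> R))):
        ~(Q | (Q <-> R)): α-rule — add ~Q, ~(Q <-> R).
        ~(Q <-> R): β-rule — branch into Q, ~R  //  ~Q, R.
          branch 2.1.1 (add Q, ~R):
            × closes — contains both Q and ~Q.
          branch 2.1.2 (add ~Q, R):
            ○ open, literals {Q=false, R=true, T=false}.
      branch 2.2 (add ~(T -> (Q <-> ~~P))):
        ~(T -> (Q <-> ~~P)): α-rule — add T, ~(Q <-> ~~P).
        × closes — contains both T and ~T.
6 branches closed, 5 open.
An open branch gives a countermodel: P=false, Q=true, R=false, T=true (unmentioned atoms arbitrary); under it the original formula is false.

Not valid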